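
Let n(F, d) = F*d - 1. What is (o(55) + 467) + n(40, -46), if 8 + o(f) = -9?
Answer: -1391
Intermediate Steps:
n(F, d) = -1 + F*d
o(f) = -17 (o(f) = -8 - 9 = -17)
(o(55) + 467) + n(40, -46) = (-17 + 467) + (-1 + 40*(-46)) = 450 + (-1 - 1840) = 450 - 1841 = -1391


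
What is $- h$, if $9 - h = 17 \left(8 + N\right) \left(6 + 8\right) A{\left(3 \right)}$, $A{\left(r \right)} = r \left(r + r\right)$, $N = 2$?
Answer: $42831$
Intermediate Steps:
$A{\left(r \right)} = 2 r^{2}$ ($A{\left(r \right)} = r 2 r = 2 r^{2}$)
$h = -42831$ ($h = 9 - 17 \left(8 + 2\right) \left(6 + 8\right) 2 \cdot 3^{2} = 9 - 17 \cdot 10 \cdot 14 \cdot 2 \cdot 9 = 9 - 17 \cdot 140 \cdot 18 = 9 - 2380 \cdot 18 = 9 - 42840 = -42831$)
$- h = \left(-1\right) \left(-42831\right) = 42831$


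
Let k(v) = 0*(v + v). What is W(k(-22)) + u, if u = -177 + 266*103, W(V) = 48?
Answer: 27269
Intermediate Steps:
k(v) = 0 (k(v) = 0*(2*v) = 0)
u = 27221 (u = -177 + 27398 = 27221)
W(k(-22)) + u = 48 + 27221 = 27269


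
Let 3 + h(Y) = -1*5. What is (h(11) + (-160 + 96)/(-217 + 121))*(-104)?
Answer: 2288/3 ≈ 762.67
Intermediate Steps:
h(Y) = -8 (h(Y) = -3 - 1*5 = -3 - 5 = -8)
(h(11) + (-160 + 96)/(-217 + 121))*(-104) = (-8 + (-160 + 96)/(-217 + 121))*(-104) = (-8 - 64/(-96))*(-104) = (-8 - 64*(-1/96))*(-104) = (-8 + ⅔)*(-104) = -22/3*(-104) = 2288/3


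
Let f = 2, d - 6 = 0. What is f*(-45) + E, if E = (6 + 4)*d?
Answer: -30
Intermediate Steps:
d = 6 (d = 6 + 0 = 6)
E = 60 (E = (6 + 4)*6 = 10*6 = 60)
f*(-45) + E = 2*(-45) + 60 = -90 + 60 = -30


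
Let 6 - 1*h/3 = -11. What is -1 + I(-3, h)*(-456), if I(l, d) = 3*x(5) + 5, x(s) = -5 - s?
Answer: 11399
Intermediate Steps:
h = 51 (h = 18 - 3*(-11) = 18 + 33 = 51)
I(l, d) = -25 (I(l, d) = 3*(-5 - 1*5) + 5 = 3*(-5 - 5) + 5 = 3*(-10) + 5 = -30 + 5 = -25)
-1 + I(-3, h)*(-456) = -1 - 25*(-456) = -1 + 11400 = 11399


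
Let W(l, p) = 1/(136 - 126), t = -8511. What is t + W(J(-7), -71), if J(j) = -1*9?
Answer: -85109/10 ≈ -8510.9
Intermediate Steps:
J(j) = -9
W(l, p) = ⅒ (W(l, p) = 1/10 = ⅒)
t + W(J(-7), -71) = -8511 + ⅒ = -85109/10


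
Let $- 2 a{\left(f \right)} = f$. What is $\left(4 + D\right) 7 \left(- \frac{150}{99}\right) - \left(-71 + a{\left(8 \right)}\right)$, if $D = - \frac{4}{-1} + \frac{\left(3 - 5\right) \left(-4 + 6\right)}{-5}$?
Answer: $- \frac{55}{3} \approx -18.333$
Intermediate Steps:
$a{\left(f \right)} = - \frac{f}{2}$
$D = \frac{24}{5}$ ($D = \left(-4\right) \left(-1\right) + \left(-2\right) 2 \left(- \frac{1}{5}\right) = 4 - - \frac{4}{5} = 4 + \frac{4}{5} = \frac{24}{5} \approx 4.8$)
$\left(4 + D\right) 7 \left(- \frac{150}{99}\right) - \left(-71 + a{\left(8 \right)}\right) = \left(4 + \frac{24}{5}\right) 7 \left(- \frac{150}{99}\right) + \left(71 - \left(- \frac{1}{2}\right) 8\right) = \frac{44}{5} \cdot 7 \left(\left(-150\right) \frac{1}{99}\right) + \left(71 - -4\right) = \frac{308}{5} \left(- \frac{50}{33}\right) + \left(71 + 4\right) = - \frac{280}{3} + 75 = - \frac{55}{3}$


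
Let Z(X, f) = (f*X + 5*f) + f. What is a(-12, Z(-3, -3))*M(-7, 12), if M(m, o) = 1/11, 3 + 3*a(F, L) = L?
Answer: -4/11 ≈ -0.36364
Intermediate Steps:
Z(X, f) = 6*f + X*f (Z(X, f) = (X*f + 5*f) + f = (5*f + X*f) + f = 6*f + X*f)
a(F, L) = -1 + L/3
M(m, o) = 1/11
a(-12, Z(-3, -3))*M(-7, 12) = (-1 + (-3*(6 - 3))/3)*(1/11) = (-1 + (-3*3)/3)*(1/11) = (-1 + (1/3)*(-9))*(1/11) = (-1 - 3)*(1/11) = -4*1/11 = -4/11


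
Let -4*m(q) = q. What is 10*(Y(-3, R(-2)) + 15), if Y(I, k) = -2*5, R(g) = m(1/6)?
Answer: 50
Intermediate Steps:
m(q) = -q/4
R(g) = -1/24 (R(g) = -¼/6 = -¼*⅙ = -1/24)
Y(I, k) = -10
10*(Y(-3, R(-2)) + 15) = 10*(-10 + 15) = 10*5 = 50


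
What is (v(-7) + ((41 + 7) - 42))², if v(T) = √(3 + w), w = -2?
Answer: 49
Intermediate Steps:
v(T) = 1 (v(T) = √(3 - 2) = √1 = 1)
(v(-7) + ((41 + 7) - 42))² = (1 + ((41 + 7) - 42))² = (1 + (48 - 42))² = (1 + 6)² = 7² = 49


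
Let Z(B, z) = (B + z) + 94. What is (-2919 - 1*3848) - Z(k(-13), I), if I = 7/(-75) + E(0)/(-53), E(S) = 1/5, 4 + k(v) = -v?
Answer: -27307864/3975 ≈ -6869.9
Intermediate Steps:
k(v) = -4 - v
E(S) = 1/5
I = -386/3975 (I = 7/(-75) + (1/5)/(-53) = 7*(-1/75) + (1/5)*(-1/53) = -7/75 - 1/265 = -386/3975 ≈ -0.097107)
Z(B, z) = 94 + B + z
(-2919 - 1*3848) - Z(k(-13), I) = (-2919 - 1*3848) - (94 + (-4 - 1*(-13)) - 386/3975) = (-2919 - 3848) - (94 + (-4 + 13) - 386/3975) = -6767 - (94 + 9 - 386/3975) = -6767 - 1*409039/3975 = -6767 - 409039/3975 = -27307864/3975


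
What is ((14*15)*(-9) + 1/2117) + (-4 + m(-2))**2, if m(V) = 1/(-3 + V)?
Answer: -99094628/52925 ≈ -1872.4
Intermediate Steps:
((14*15)*(-9) + 1/2117) + (-4 + m(-2))**2 = ((14*15)*(-9) + 1/2117) + (-4 + 1/(-3 - 2))**2 = (210*(-9) + 1/2117) + (-4 + 1/(-5))**2 = (-1890 + 1/2117) + (-4 - 1/5)**2 = -4001129/2117 + (-21/5)**2 = -4001129/2117 + 441/25 = -99094628/52925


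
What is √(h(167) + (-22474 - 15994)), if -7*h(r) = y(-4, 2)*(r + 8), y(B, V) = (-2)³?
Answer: 6*I*√1063 ≈ 195.62*I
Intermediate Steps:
y(B, V) = -8
h(r) = 64/7 + 8*r/7 (h(r) = -(-8)*(r + 8)/7 = -(-8)*(8 + r)/7 = -(-64 - 8*r)/7 = 64/7 + 8*r/7)
√(h(167) + (-22474 - 15994)) = √((64/7 + (8/7)*167) + (-22474 - 15994)) = √((64/7 + 1336/7) - 38468) = √(200 - 38468) = √(-38268) = 6*I*√1063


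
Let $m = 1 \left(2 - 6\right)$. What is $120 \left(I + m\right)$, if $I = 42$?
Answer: $4560$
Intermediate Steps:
$m = -4$ ($m = 1 \left(-4\right) = -4$)
$120 \left(I + m\right) = 120 \left(42 - 4\right) = 120 \cdot 38 = 4560$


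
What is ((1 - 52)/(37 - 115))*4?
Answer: 34/13 ≈ 2.6154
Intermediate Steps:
((1 - 52)/(37 - 115))*4 = -51/(-78)*4 = -51*(-1/78)*4 = (17/26)*4 = 34/13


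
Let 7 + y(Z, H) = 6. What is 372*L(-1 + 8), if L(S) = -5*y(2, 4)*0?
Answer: 0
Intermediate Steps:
y(Z, H) = -1 (y(Z, H) = -7 + 6 = -1)
L(S) = 0 (L(S) = -5*(-1)*0 = 5*0 = 0)
372*L(-1 + 8) = 372*0 = 0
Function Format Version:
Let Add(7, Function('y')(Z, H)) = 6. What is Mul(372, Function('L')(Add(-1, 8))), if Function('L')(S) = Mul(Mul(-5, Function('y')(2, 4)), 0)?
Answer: 0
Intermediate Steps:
Function('y')(Z, H) = -1 (Function('y')(Z, H) = Add(-7, 6) = -1)
Function('L')(S) = 0 (Function('L')(S) = Mul(Mul(-5, -1), 0) = Mul(5, 0) = 0)
Mul(372, Function('L')(Add(-1, 8))) = Mul(372, 0) = 0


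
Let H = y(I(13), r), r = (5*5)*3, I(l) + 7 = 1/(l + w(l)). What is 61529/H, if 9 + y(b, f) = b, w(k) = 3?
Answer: -984464/255 ≈ -3860.6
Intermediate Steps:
I(l) = -7 + 1/(3 + l) (I(l) = -7 + 1/(l + 3) = -7 + 1/(3 + l))
r = 75 (r = 25*3 = 75)
y(b, f) = -9 + b
H = -255/16 (H = -9 + (-20 - 7*13)/(3 + 13) = -9 + (-20 - 91)/16 = -9 + (1/16)*(-111) = -9 - 111/16 = -255/16 ≈ -15.938)
61529/H = 61529/(-255/16) = 61529*(-16/255) = -984464/255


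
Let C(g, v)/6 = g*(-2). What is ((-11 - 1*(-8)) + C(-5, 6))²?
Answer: 3249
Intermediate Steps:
C(g, v) = -12*g (C(g, v) = 6*(g*(-2)) = 6*(-2*g) = -12*g)
((-11 - 1*(-8)) + C(-5, 6))² = ((-11 - 1*(-8)) - 12*(-5))² = ((-11 + 8) + 60)² = (-3 + 60)² = 57² = 3249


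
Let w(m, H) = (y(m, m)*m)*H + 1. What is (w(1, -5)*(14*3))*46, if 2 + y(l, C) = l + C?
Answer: 1932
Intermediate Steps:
y(l, C) = -2 + C + l (y(l, C) = -2 + (l + C) = -2 + (C + l) = -2 + C + l)
w(m, H) = 1 + H*m*(-2 + 2*m) (w(m, H) = ((-2 + m + m)*m)*H + 1 = ((-2 + 2*m)*m)*H + 1 = (m*(-2 + 2*m))*H + 1 = H*m*(-2 + 2*m) + 1 = 1 + H*m*(-2 + 2*m))
(w(1, -5)*(14*3))*46 = ((1 + 2*(-5)*1*(-1 + 1))*(14*3))*46 = ((1 + 2*(-5)*1*0)*42)*46 = ((1 + 0)*42)*46 = (1*42)*46 = 42*46 = 1932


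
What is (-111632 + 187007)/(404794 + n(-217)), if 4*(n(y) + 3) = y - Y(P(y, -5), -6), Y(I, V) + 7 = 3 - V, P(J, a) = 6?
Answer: 60300/323789 ≈ 0.18623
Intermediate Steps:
Y(I, V) = -4 - V (Y(I, V) = -7 + (3 - V) = -4 - V)
n(y) = -7/2 + y/4 (n(y) = -3 + (y - (-4 - 1*(-6)))/4 = -3 + (y - (-4 + 6))/4 = -3 + (y - 1*2)/4 = -3 + (y - 2)/4 = -3 + (-2 + y)/4 = -3 + (-½ + y/4) = -7/2 + y/4)
(-111632 + 187007)/(404794 + n(-217)) = (-111632 + 187007)/(404794 + (-7/2 + (¼)*(-217))) = 75375/(404794 + (-7/2 - 217/4)) = 75375/(404794 - 231/4) = 75375/(1618945/4) = 75375*(4/1618945) = 60300/323789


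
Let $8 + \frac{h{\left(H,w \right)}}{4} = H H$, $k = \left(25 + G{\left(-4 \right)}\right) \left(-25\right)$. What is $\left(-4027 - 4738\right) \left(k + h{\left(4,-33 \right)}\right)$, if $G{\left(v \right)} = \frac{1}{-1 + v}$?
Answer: $5153820$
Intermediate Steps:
$k = -620$ ($k = \left(25 + \frac{1}{-1 - 4}\right) \left(-25\right) = \left(25 + \frac{1}{-5}\right) \left(-25\right) = \left(25 - \frac{1}{5}\right) \left(-25\right) = \frac{124}{5} \left(-25\right) = -620$)
$h{\left(H,w \right)} = -32 + 4 H^{2}$ ($h{\left(H,w \right)} = -32 + 4 H H = -32 + 4 H^{2}$)
$\left(-4027 - 4738\right) \left(k + h{\left(4,-33 \right)}\right) = \left(-4027 - 4738\right) \left(-620 - \left(32 - 4 \cdot 4^{2}\right)\right) = - 8765 \left(-620 + \left(-32 + 4 \cdot 16\right)\right) = - 8765 \left(-620 + \left(-32 + 64\right)\right) = - 8765 \left(-620 + 32\right) = \left(-8765\right) \left(-588\right) = 5153820$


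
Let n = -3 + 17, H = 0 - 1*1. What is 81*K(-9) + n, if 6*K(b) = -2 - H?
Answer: ½ ≈ 0.50000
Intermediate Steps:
H = -1 (H = 0 - 1 = -1)
n = 14
K(b) = -⅙ (K(b) = (-2 - 1*(-1))/6 = (-2 + 1)/6 = (⅙)*(-1) = -⅙)
81*K(-9) + n = 81*(-⅙) + 14 = -27/2 + 14 = ½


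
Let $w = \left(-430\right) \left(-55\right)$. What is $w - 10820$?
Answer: $12830$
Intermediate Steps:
$w = 23650$
$w - 10820 = 23650 - 10820 = 12830$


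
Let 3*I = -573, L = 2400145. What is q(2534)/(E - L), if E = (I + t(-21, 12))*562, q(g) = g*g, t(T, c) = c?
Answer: -917308/357249 ≈ -2.5677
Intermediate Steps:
I = -191 (I = (⅓)*(-573) = -191)
q(g) = g²
E = -100598 (E = (-191 + 12)*562 = -179*562 = -100598)
q(2534)/(E - L) = 2534²/(-100598 - 1*2400145) = 6421156/(-100598 - 2400145) = 6421156/(-2500743) = 6421156*(-1/2500743) = -917308/357249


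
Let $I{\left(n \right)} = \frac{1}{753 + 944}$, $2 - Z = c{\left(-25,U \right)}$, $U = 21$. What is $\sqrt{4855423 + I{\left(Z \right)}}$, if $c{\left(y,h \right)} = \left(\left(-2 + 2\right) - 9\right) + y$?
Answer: $\frac{4 \sqrt{873918178494}}{1697} \approx 2203.5$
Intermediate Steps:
$c{\left(y,h \right)} = -9 + y$ ($c{\left(y,h \right)} = \left(0 - 9\right) + y = -9 + y$)
$Z = 36$ ($Z = 2 - \left(-9 - 25\right) = 2 - -34 = 2 + 34 = 36$)
$I{\left(n \right)} = \frac{1}{1697}$
$\sqrt{4855423 + I{\left(Z \right)}} = \sqrt{4855423 + \frac{1}{1697}} = \sqrt{\frac{8239652832}{1697}} = \frac{4 \sqrt{873918178494}}{1697}$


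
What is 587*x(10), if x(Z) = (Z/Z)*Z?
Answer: 5870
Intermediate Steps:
x(Z) = Z (x(Z) = 1*Z = Z)
587*x(10) = 587*10 = 5870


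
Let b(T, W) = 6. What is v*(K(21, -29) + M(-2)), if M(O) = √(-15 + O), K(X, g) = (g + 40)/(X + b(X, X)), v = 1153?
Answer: 12683/27 + 1153*I*√17 ≈ 469.74 + 4753.9*I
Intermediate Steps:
K(X, g) = (40 + g)/(6 + X) (K(X, g) = (g + 40)/(X + 6) = (40 + g)/(6 + X))
v*(K(21, -29) + M(-2)) = 1153*((40 - 29)/(6 + 21) + √(-15 - 2)) = 1153*(11/27 + √(-17)) = 1153*((1/27)*11 + I*√17) = 1153*(11/27 + I*√17) = 12683/27 + 1153*I*√17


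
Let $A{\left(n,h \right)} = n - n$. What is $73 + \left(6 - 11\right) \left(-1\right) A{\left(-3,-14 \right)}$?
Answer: $73$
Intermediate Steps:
$A{\left(n,h \right)} = 0$
$73 + \left(6 - 11\right) \left(-1\right) A{\left(-3,-14 \right)} = 73 + \left(6 - 11\right) \left(-1\right) 0 = 73 + \left(-5\right) \left(-1\right) 0 = 73 + 5 \cdot 0 = 73 + 0 = 73$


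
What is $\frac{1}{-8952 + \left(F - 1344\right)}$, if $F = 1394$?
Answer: $- \frac{1}{8902} \approx -0.00011233$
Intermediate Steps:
$\frac{1}{-8952 + \left(F - 1344\right)} = \frac{1}{-8952 + \left(1394 - 1344\right)} = \frac{1}{-8952 + 50} = \frac{1}{-8902} = - \frac{1}{8902}$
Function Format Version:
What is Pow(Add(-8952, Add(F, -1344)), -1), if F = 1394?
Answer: Rational(-1, 8902) ≈ -0.00011233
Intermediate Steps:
Pow(Add(-8952, Add(F, -1344)), -1) = Pow(Add(-8952, Add(1394, -1344)), -1) = Pow(Add(-8952, 50), -1) = Pow(-8902, -1) = Rational(-1, 8902)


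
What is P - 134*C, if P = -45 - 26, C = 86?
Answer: -11595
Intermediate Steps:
P = -71
P - 134*C = -71 - 134*86 = -71 - 11524 = -11595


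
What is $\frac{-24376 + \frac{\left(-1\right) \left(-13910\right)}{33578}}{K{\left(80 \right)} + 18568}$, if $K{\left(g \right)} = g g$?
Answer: $- \frac{409241709}{419187752} \approx -0.97627$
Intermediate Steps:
$K{\left(g \right)} = g^{2}$
$\frac{-24376 + \frac{\left(-1\right) \left(-13910\right)}{33578}}{K{\left(80 \right)} + 18568} = \frac{-24376 + \frac{\left(-1\right) \left(-13910\right)}{33578}}{80^{2} + 18568} = \frac{-24376 + 13910 \cdot \frac{1}{33578}}{6400 + 18568} = \frac{-24376 + \frac{6955}{16789}}{24968} = \left(- \frac{409241709}{16789}\right) \frac{1}{24968} = - \frac{409241709}{419187752}$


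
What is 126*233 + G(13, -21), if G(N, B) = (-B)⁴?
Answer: 223839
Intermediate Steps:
G(N, B) = B⁴
126*233 + G(13, -21) = 126*233 + (-21)⁴ = 29358 + 194481 = 223839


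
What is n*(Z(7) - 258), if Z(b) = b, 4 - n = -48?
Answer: -13052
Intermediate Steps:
n = 52 (n = 4 - 1*(-48) = 4 + 48 = 52)
n*(Z(7) - 258) = 52*(7 - 258) = 52*(-251) = -13052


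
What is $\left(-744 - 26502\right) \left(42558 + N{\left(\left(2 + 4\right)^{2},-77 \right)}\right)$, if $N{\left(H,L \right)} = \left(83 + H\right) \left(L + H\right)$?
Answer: $-1026602034$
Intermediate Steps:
$N{\left(H,L \right)} = \left(83 + H\right) \left(H + L\right)$
$\left(-744 - 26502\right) \left(42558 + N{\left(\left(2 + 4\right)^{2},-77 \right)}\right) = \left(-744 - 26502\right) \left(42558 + \left(\left(\left(2 + 4\right)^{2}\right)^{2} + 83 \left(2 + 4\right)^{2} + 83 \left(-77\right) + \left(2 + 4\right)^{2} \left(-77\right)\right)\right) = - 27246 \left(42558 + \left(\left(6^{2}\right)^{2} + 83 \cdot 6^{2} - 6391 + 6^{2} \left(-77\right)\right)\right) = - 27246 \left(42558 + \left(36^{2} + 83 \cdot 36 - 6391 + 36 \left(-77\right)\right)\right) = - 27246 \left(42558 + \left(1296 + 2988 - 6391 - 2772\right)\right) = - 27246 \left(42558 - 4879\right) = \left(-27246\right) 37679 = -1026602034$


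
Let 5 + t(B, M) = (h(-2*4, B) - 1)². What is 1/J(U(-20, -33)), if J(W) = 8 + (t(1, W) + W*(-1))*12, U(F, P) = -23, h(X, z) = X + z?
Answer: 1/992 ≈ 0.0010081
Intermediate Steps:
t(B, M) = -5 + (-9 + B)² (t(B, M) = -5 + ((-2*4 + B) - 1)² = -5 + ((-8 + B) - 1)² = -5 + (-9 + B)²)
J(W) = 716 - 12*W (J(W) = 8 + ((-5 + (-9 + 1)²) + W*(-1))*12 = 8 + ((-5 + (-8)²) - W)*12 = 8 + ((-5 + 64) - W)*12 = 8 + (59 - W)*12 = 8 + (708 - 12*W) = 716 - 12*W)
1/J(U(-20, -33)) = 1/(716 - 12*(-23)) = 1/(716 + 276) = 1/992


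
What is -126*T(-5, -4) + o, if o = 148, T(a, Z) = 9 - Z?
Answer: -1490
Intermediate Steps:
-126*T(-5, -4) + o = -126*(9 - 1*(-4)) + 148 = -126*(9 + 4) + 148 = -126*13 + 148 = -1638 + 148 = -1490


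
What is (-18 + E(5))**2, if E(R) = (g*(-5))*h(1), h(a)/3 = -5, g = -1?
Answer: 8649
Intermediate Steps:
h(a) = -15 (h(a) = 3*(-5) = -15)
E(R) = -75 (E(R) = -1*(-5)*(-15) = 5*(-15) = -75)
(-18 + E(5))**2 = (-18 - 75)**2 = (-93)**2 = 8649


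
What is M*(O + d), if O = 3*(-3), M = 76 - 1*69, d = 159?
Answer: 1050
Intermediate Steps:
M = 7 (M = 76 - 69 = 7)
O = -9
M*(O + d) = 7*(-9 + 159) = 7*150 = 1050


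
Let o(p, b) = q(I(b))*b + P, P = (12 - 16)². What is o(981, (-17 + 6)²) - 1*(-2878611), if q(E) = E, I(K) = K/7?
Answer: 20165030/7 ≈ 2.8807e+6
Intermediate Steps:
I(K) = K/7 (I(K) = K*(⅐) = K/7)
P = 16 (P = (-4)² = 16)
o(p, b) = 16 + b²/7 (o(p, b) = (b/7)*b + 16 = b²/7 + 16 = 16 + b²/7)
o(981, (-17 + 6)²) - 1*(-2878611) = (16 + ((-17 + 6)²)²/7) - 1*(-2878611) = (16 + ((-11)²)²/7) + 2878611 = (16 + (⅐)*121²) + 2878611 = (16 + (⅐)*14641) + 2878611 = (16 + 14641/7) + 2878611 = 14753/7 + 2878611 = 20165030/7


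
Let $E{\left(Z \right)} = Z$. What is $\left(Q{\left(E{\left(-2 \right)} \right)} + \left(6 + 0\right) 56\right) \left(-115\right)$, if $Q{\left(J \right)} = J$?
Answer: $-38410$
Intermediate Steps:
$\left(Q{\left(E{\left(-2 \right)} \right)} + \left(6 + 0\right) 56\right) \left(-115\right) = \left(-2 + \left(6 + 0\right) 56\right) \left(-115\right) = \left(-2 + 6 \cdot 56\right) \left(-115\right) = \left(-2 + 336\right) \left(-115\right) = 334 \left(-115\right) = -38410$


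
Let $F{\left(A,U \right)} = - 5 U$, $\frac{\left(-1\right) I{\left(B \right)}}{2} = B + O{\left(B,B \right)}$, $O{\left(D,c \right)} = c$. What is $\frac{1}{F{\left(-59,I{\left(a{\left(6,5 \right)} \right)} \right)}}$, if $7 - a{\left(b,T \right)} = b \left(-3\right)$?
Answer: $\frac{1}{500} \approx 0.002$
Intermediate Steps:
$a{\left(b,T \right)} = 7 + 3 b$ ($a{\left(b,T \right)} = 7 - b \left(-3\right) = 7 - - 3 b = 7 + 3 b$)
$I{\left(B \right)} = - 4 B$ ($I{\left(B \right)} = - 2 \left(B + B\right) = - 2 \cdot 2 B = - 4 B$)
$\frac{1}{F{\left(-59,I{\left(a{\left(6,5 \right)} \right)} \right)}} = \frac{1}{\left(-5\right) \left(- 4 \left(7 + 3 \cdot 6\right)\right)} = \frac{1}{\left(-5\right) \left(- 4 \left(7 + 18\right)\right)} = \frac{1}{\left(-5\right) \left(\left(-4\right) 25\right)} = \frac{1}{\left(-5\right) \left(-100\right)} = \frac{1}{500}$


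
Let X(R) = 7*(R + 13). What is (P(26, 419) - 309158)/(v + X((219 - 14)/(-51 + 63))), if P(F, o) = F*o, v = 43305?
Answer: -3579168/522187 ≈ -6.8542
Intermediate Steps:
X(R) = 91 + 7*R (X(R) = 7*(13 + R) = 91 + 7*R)
(P(26, 419) - 309158)/(v + X((219 - 14)/(-51 + 63))) = (26*419 - 309158)/(43305 + (91 + 7*((219 - 14)/(-51 + 63)))) = (10894 - 309158)/(43305 + (91 + 7*(205/12))) = -298264/(43305 + (91 + 7*(205*(1/12)))) = -298264/(43305 + (91 + 7*(205/12))) = -298264/(43305 + (91 + 1435/12)) = -298264/(43305 + 2527/12) = -298264/522187/12 = -298264*12/522187 = -3579168/522187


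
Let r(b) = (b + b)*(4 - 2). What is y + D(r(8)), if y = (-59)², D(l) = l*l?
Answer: 4505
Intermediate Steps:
r(b) = 4*b (r(b) = (2*b)*2 = 4*b)
D(l) = l²
y = 3481
y + D(r(8)) = 3481 + (4*8)² = 3481 + 32² = 3481 + 1024 = 4505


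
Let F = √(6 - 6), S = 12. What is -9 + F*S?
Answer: -9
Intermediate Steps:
F = 0 (F = √0 = 0)
-9 + F*S = -9 + 0*12 = -9 + 0 = -9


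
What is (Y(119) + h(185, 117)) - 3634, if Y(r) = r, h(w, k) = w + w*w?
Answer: 30895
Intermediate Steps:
h(w, k) = w + w²
(Y(119) + h(185, 117)) - 3634 = (119 + 185*(1 + 185)) - 3634 = (119 + 185*186) - 3634 = (119 + 34410) - 3634 = 34529 - 3634 = 30895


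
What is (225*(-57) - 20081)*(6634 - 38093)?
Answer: 1035189854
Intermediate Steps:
(225*(-57) - 20081)*(6634 - 38093) = (-12825 - 20081)*(-31459) = -32906*(-31459) = 1035189854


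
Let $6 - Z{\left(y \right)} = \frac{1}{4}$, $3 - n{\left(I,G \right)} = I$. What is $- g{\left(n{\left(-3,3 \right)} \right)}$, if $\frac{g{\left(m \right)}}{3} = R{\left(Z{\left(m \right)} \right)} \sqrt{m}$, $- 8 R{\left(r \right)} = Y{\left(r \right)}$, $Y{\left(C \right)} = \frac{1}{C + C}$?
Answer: $\frac{3 \sqrt{6}}{92} \approx 0.079875$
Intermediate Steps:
$n{\left(I,G \right)} = 3 - I$
$Z{\left(y \right)} = \frac{23}{4}$ ($Z{\left(y \right)} = 6 - \frac{1}{4} = \frac{23}{4}$)
$Y{\left(C \right)} = \frac{1}{2 C}$
$R{\left(r \right)} = - \frac{1}{16 r}$ ($R{\left(r \right)} = - \frac{\frac{1}{2} \frac{1}{r}}{8} = - \frac{1}{16 r}$)
$g{\left(m \right)} = - \frac{3 \sqrt{m}}{92}$ ($g{\left(m \right)} = 3 - \frac{1}{16 \cdot \frac{23}{4}} \sqrt{m} = 3 \left(- \frac{1}{16}\right) \frac{4}{23} \sqrt{m} = 3 \left(- \frac{\sqrt{m}}{92}\right) = - \frac{3 \sqrt{m}}{92}$)
$- g{\left(n{\left(-3,3 \right)} \right)} = - \frac{\left(-3\right) \sqrt{3 - -3}}{92} = - \frac{\left(-3\right) \sqrt{3 + 3}}{92} = - \frac{\left(-3\right) \sqrt{6}}{92} = \frac{3 \sqrt{6}}{92}$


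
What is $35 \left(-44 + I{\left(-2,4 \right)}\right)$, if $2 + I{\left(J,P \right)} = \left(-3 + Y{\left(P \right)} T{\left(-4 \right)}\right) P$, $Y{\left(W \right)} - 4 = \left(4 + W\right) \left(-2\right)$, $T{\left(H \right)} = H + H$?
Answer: $11410$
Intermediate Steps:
$T{\left(H \right)} = 2 H$
$Y{\left(W \right)} = -4 - 2 W$ ($Y{\left(W \right)} = 4 + \left(4 + W\right) \left(-2\right) = 4 - \left(8 + 2 W\right) = -4 - 2 W$)
$I{\left(J,P \right)} = -2 + P \left(29 + 16 P\right)$ ($I{\left(J,P \right)} = -2 + \left(-3 + \left(-4 - 2 P\right) 2 \left(-4\right)\right) P = -2 + \left(-3 + \left(-4 - 2 P\right) \left(-8\right)\right) P = -2 + \left(-3 + \left(32 + 16 P\right)\right) P = -2 + \left(29 + 16 P\right) P = -2 + P \left(29 + 16 P\right)$)
$35 \left(-44 + I{\left(-2,4 \right)}\right) = 35 \left(-44 + \left(-2 + 16 \cdot 4^{2} + 29 \cdot 4\right)\right) = 35 \left(-44 + \left(-2 + 16 \cdot 16 + 116\right)\right) = 35 \left(-44 + \left(-2 + 256 + 116\right)\right) = 35 \left(-44 + 370\right) = 35 \cdot 326 = 11410$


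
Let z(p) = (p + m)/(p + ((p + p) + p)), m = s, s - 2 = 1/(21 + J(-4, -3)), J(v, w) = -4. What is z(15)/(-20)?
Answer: -29/2040 ≈ -0.014216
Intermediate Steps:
s = 35/17 (s = 2 + 1/(21 - 4) = 2 + 1/17 = 35/17 ≈ 2.0588)
m = 35/17 ≈ 2.0588
z(p) = (35/17 + p)/(4*p) (z(p) = (p + 35/17)/(p + ((p + p) + p)) = (35/17 + p)/(p + (2*p + p)) = (35/17 + p)/(p + 3*p) = (35/17 + p)/((4*p)) = (35/17 + p)*(1/(4*p)) = (35/17 + p)/(4*p))
z(15)/(-20) = ((1/68)*(35 + 17*15)/15)/(-20) = -(35 + 255)/(1360*15) = -290/(1360*15) = -1/20*29/102 = -29/2040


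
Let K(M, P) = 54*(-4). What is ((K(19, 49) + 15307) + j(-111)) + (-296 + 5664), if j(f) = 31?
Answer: 20490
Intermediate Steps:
K(M, P) = -216
((K(19, 49) + 15307) + j(-111)) + (-296 + 5664) = ((-216 + 15307) + 31) + (-296 + 5664) = (15091 + 31) + 5368 = 15122 + 5368 = 20490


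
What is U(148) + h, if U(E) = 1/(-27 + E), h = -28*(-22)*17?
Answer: 1267113/121 ≈ 10472.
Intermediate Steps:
h = 10472 (h = 616*17 = 10472)
U(148) + h = 1/(-27 + 148) + 10472 = 1/121 + 10472 = 1267113/121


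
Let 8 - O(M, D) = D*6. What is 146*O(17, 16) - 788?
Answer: -13636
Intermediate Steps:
O(M, D) = 8 - 6*D (O(M, D) = 8 - D*6 = 8 - 6*D)
146*O(17, 16) - 788 = 146*(8 - 6*16) - 788 = 146*(8 - 96) - 788 = 146*(-88) - 788 = -12848 - 788 = -13636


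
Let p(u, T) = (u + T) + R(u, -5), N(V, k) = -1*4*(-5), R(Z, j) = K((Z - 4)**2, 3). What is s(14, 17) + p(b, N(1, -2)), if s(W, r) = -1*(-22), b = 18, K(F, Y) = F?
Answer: 256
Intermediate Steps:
R(Z, j) = (-4 + Z)**2 (R(Z, j) = (Z - 4)**2 = (-4 + Z)**2)
N(V, k) = 20 (N(V, k) = -4*(-5) = 20)
p(u, T) = T + u + (-4 + u)**2 (p(u, T) = (u + T) + (-4 + u)**2 = (T + u) + (-4 + u)**2 = T + u + (-4 + u)**2)
s(W, r) = 22
s(14, 17) + p(b, N(1, -2)) = 22 + (20 + 18 + (-4 + 18)**2) = 22 + (20 + 18 + 14**2) = 22 + (20 + 18 + 196) = 22 + 234 = 256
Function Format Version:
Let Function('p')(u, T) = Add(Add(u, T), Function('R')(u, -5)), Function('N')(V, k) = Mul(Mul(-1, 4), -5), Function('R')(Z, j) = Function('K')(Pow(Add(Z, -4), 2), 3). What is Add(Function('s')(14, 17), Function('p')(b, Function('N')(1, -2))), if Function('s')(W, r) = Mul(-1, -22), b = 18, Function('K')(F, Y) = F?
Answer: 256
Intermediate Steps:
Function('R')(Z, j) = Pow(Add(-4, Z), 2) (Function('R')(Z, j) = Pow(Add(Z, -4), 2) = Pow(Add(-4, Z), 2))
Function('N')(V, k) = 20 (Function('N')(V, k) = Mul(-4, -5) = 20)
Function('p')(u, T) = Add(T, u, Pow(Add(-4, u), 2)) (Function('p')(u, T) = Add(Add(u, T), Pow(Add(-4, u), 2)) = Add(Add(T, u), Pow(Add(-4, u), 2)) = Add(T, u, Pow(Add(-4, u), 2)))
Function('s')(W, r) = 22
Add(Function('s')(14, 17), Function('p')(b, Function('N')(1, -2))) = Add(22, Add(20, 18, Pow(Add(-4, 18), 2))) = Add(22, Add(20, 18, Pow(14, 2))) = Add(22, Add(20, 18, 196)) = Add(22, 234) = 256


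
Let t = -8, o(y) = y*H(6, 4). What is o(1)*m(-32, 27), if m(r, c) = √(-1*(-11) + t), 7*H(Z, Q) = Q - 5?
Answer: -√3/7 ≈ -0.24744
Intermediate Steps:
H(Z, Q) = -5/7 + Q/7 (H(Z, Q) = (Q - 5)/7 = (-5 + Q)/7 = -5/7 + Q/7)
o(y) = -y/7 (o(y) = y*(-5/7 + (⅐)*4) = y*(-5/7 + 4/7) = y*(-⅐) = -y/7)
m(r, c) = √3 (m(r, c) = √(-1*(-11) - 8) = √(11 - 8) = √3)
o(1)*m(-32, 27) = (-⅐*1)*√3 = -√3/7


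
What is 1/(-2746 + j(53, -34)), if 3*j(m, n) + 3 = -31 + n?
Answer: -3/8306 ≈ -0.00036118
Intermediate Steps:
j(m, n) = -34/3 + n/3 (j(m, n) = -1 + (-31 + n)/3 = -1 + (-31/3 + n/3) = -34/3 + n/3)
1/(-2746 + j(53, -34)) = 1/(-2746 + (-34/3 + (⅓)*(-34))) = 1/(-2746 + (-34/3 - 34/3)) = 1/(-2746 - 68/3) = 1/(-8306/3) = -3/8306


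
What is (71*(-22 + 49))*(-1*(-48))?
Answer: 92016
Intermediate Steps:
(71*(-22 + 49))*(-1*(-48)) = (71*27)*48 = 1917*48 = 92016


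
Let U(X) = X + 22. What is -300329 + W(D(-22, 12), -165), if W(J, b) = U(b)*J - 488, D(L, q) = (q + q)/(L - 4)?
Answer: -300685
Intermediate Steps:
D(L, q) = 2*q/(-4 + L) (D(L, q) = (2*q)/(-4 + L) = 2*q/(-4 + L))
U(X) = 22 + X
W(J, b) = -488 + J*(22 + b) (W(J, b) = (22 + b)*J - 488 = J*(22 + b) - 488 = -488 + J*(22 + b))
-300329 + W(D(-22, 12), -165) = -300329 + (-488 + (2*12/(-4 - 22))*(22 - 165)) = -300329 + (-488 + (2*12/(-26))*(-143)) = -300329 + (-488 + (2*12*(-1/26))*(-143)) = -300329 + (-488 - 12/13*(-143)) = -300329 + (-488 + 132) = -300329 - 356 = -300685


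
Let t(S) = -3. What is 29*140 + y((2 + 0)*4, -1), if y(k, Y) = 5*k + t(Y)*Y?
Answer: 4103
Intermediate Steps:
y(k, Y) = -3*Y + 5*k (y(k, Y) = 5*k - 3*Y = -3*Y + 5*k)
29*140 + y((2 + 0)*4, -1) = 29*140 + (-3*(-1) + 5*((2 + 0)*4)) = 4060 + (3 + 5*(2*4)) = 4060 + (3 + 5*8) = 4060 + (3 + 40) = 4060 + 43 = 4103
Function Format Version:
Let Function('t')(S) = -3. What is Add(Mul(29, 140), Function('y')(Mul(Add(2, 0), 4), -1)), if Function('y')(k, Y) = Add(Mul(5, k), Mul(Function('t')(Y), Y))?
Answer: 4103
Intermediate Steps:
Function('y')(k, Y) = Add(Mul(-3, Y), Mul(5, k)) (Function('y')(k, Y) = Add(Mul(5, k), Mul(-3, Y)) = Add(Mul(-3, Y), Mul(5, k)))
Add(Mul(29, 140), Function('y')(Mul(Add(2, 0), 4), -1)) = Add(Mul(29, 140), Add(Mul(-3, -1), Mul(5, Mul(Add(2, 0), 4)))) = Add(4060, Add(3, Mul(5, Mul(2, 4)))) = Add(4060, Add(3, Mul(5, 8))) = Add(4060, Add(3, 40)) = Add(4060, 43) = 4103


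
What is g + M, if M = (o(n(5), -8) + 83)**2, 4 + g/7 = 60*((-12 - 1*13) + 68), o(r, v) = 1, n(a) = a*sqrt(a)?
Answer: 25088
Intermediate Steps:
n(a) = a**(3/2)
g = 18032 (g = -28 + 7*(60*((-12 - 1*13) + 68)) = -28 + 7*(60*((-12 - 13) + 68)) = -28 + 7*(60*(-25 + 68)) = -28 + 7*(60*43) = -28 + 7*2580 = -28 + 18060 = 18032)
M = 7056 (M = (1 + 83)**2 = 84**2 = 7056)
g + M = 18032 + 7056 = 25088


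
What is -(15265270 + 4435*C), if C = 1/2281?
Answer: -34820085305/2281 ≈ -1.5265e+7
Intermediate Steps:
C = 1/2281 ≈ 0.00043840
-(15265270 + 4435*C) = -4435/(1/((4252 - 810) + 1/2281)) = -4435/(1/(3442 + 1/2281)) = -4435/(1/(7851203/2281)) = -4435/2281/7851203 = -4435*7851203/2281 = -34820085305/2281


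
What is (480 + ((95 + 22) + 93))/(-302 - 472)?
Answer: -115/129 ≈ -0.89147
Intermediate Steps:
(480 + ((95 + 22) + 93))/(-302 - 472) = (480 + (117 + 93))/(-774) = (480 + 210)*(-1/774) = 690*(-1/774) = -115/129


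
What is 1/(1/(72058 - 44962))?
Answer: 27096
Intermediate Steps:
1/(1/(72058 - 44962)) = 1/(1/27096) = 27096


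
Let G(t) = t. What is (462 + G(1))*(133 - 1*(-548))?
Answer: 315303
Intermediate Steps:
(462 + G(1))*(133 - 1*(-548)) = (462 + 1)*(133 - 1*(-548)) = 463*(133 + 548) = 463*681 = 315303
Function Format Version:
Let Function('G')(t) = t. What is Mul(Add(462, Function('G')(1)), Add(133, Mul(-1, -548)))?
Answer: 315303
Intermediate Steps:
Mul(Add(462, Function('G')(1)), Add(133, Mul(-1, -548))) = Mul(Add(462, 1), Add(133, Mul(-1, -548))) = Mul(463, Add(133, 548)) = Mul(463, 681) = 315303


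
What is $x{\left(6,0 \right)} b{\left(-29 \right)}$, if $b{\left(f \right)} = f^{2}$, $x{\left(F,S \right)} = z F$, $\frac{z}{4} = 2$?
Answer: $40368$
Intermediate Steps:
$z = 8$ ($z = 4 \cdot 2 = 8$)
$x{\left(F,S \right)} = 8 F$
$x{\left(6,0 \right)} b{\left(-29 \right)} = 8 \cdot 6 \left(-29\right)^{2} = 48 \cdot 841 = 40368$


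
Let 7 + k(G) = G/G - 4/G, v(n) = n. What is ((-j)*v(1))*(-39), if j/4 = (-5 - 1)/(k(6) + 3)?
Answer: 2808/11 ≈ 255.27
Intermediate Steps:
k(G) = -6 - 4/G (k(G) = -7 + (G/G - 4/G) = -7 + (1 - 4/G) = -6 - 4/G)
j = 72/11 (j = 4*((-5 - 1)/((-6 - 4/6) + 3)) = 4*(-6/((-6 - 4*⅙) + 3)) = 4*(-6/((-6 - ⅔) + 3)) = 4*(-6/(-20/3 + 3)) = 4*(-6/(-11/3)) = 4*(-6*(-3/11)) = 4*(18/11) = 72/11 ≈ 6.5455)
((-j)*v(1))*(-39) = (-1*72/11*1)*(-39) = -72/11*1*(-39) = -72/11*(-39) = 2808/11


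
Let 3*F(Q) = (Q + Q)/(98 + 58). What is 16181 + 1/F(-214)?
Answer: 1731250/107 ≈ 16180.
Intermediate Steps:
F(Q) = Q/234 (F(Q) = ((Q + Q)/(98 + 58))/3 = ((2*Q)/156)/3 = ((2*Q)*(1/156))/3 = (Q/78)/3 = Q/234)
16181 + 1/F(-214) = 16181 + 1/((1/234)*(-214)) = 16181 + 1/(-107/117) = 16181 - 117/107 = 1731250/107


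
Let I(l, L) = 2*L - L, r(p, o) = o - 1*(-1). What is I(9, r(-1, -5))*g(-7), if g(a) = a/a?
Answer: -4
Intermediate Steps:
g(a) = 1
r(p, o) = 1 + o (r(p, o) = o + 1 = 1 + o)
I(l, L) = L
I(9, r(-1, -5))*g(-7) = (1 - 5)*1 = -4*1 = -4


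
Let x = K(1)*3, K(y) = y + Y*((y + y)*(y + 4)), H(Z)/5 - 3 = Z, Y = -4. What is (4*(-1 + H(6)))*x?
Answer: -20592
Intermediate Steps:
H(Z) = 15 + 5*Z
K(y) = y - 8*y*(4 + y) (K(y) = y - 4*(y + y)*(y + 4) = y - 4*2*y*(4 + y) = y - 8*y*(4 + y))
x = -117 (x = -1*1*(31 + 8*1)*3 = -1*1*(31 + 8)*3 = -1*1*39*3 = -39*3 = -117)
(4*(-1 + H(6)))*x = (4*(-1 + (15 + 5*6)))*(-117) = (4*(-1 + (15 + 30)))*(-117) = (4*(-1 + 45))*(-117) = (4*44)*(-117) = 176*(-117) = -20592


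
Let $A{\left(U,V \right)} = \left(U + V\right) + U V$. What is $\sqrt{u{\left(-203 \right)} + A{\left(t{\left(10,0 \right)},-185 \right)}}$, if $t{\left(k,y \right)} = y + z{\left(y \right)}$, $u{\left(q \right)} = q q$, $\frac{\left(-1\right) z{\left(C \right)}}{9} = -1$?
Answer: $2 \sqrt{9842} \approx 198.41$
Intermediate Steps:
$z{\left(C \right)} = 9$ ($z{\left(C \right)} = \left(-9\right) \left(-1\right) = 9$)
$u{\left(q \right)} = q^{2}$
$t{\left(k,y \right)} = 9 + y$ ($t{\left(k,y \right)} = y + 9 = 9 + y$)
$A{\left(U,V \right)} = U + V + U V$
$\sqrt{u{\left(-203 \right)} + A{\left(t{\left(10,0 \right)},-185 \right)}} = \sqrt{\left(-203\right)^{2} + \left(\left(9 + 0\right) - 185 + \left(9 + 0\right) \left(-185\right)\right)} = \sqrt{41209 + \left(9 - 185 + 9 \left(-185\right)\right)} = \sqrt{41209 - 1841} = \sqrt{39368} = 2 \sqrt{9842}$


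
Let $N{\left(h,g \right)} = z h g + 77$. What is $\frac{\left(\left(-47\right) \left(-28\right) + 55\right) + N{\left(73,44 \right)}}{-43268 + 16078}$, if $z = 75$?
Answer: $- \frac{121174}{13595} \approx -8.9131$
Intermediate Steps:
$N{\left(h,g \right)} = 77 + 75 g h$ ($N{\left(h,g \right)} = 75 h g + 77 = 75 g h + 77 = 77 + 75 g h$)
$\frac{\left(\left(-47\right) \left(-28\right) + 55\right) + N{\left(73,44 \right)}}{-43268 + 16078} = \frac{\left(\left(-47\right) \left(-28\right) + 55\right) + \left(77 + 75 \cdot 44 \cdot 73\right)}{-43268 + 16078} = \frac{\left(1316 + 55\right) + \left(77 + 240900\right)}{-27190} = \left(1371 + 240977\right) \left(- \frac{1}{27190}\right) = 242348 \left(- \frac{1}{27190}\right) = - \frac{121174}{13595}$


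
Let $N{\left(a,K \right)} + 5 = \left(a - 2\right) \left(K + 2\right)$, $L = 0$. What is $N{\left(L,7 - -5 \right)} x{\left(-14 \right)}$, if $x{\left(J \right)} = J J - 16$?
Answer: $-5940$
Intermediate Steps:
$N{\left(a,K \right)} = -5 + \left(-2 + a\right) \left(2 + K\right)$ ($N{\left(a,K \right)} = -5 + \left(a - 2\right) \left(K + 2\right) = -5 + \left(-2 + a\right) \left(2 + K\right)$)
$x{\left(J \right)} = -16 + J^{2}$ ($x{\left(J \right)} = J^{2} - 16 = -16 + J^{2}$)
$N{\left(L,7 - -5 \right)} x{\left(-14 \right)} = \left(-9 - 2 \left(7 - -5\right) + 2 \cdot 0 + \left(7 - -5\right) 0\right) \left(-16 + \left(-14\right)^{2}\right) = \left(-9 - 2 \left(7 + 5\right) + 0 + \left(7 + 5\right) 0\right) \left(-16 + 196\right) = \left(-9 - 24 + 0 + 12 \cdot 0\right) 180 = \left(-9 - 24 + 0 + 0\right) 180 = \left(-33\right) 180 = -5940$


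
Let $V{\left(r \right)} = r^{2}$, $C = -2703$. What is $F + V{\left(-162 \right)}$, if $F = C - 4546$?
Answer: $18995$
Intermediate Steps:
$F = -7249$ ($F = -2703 - 4546 = -7249$)
$F + V{\left(-162 \right)} = -7249 + \left(-162\right)^{2} = -7249 + 26244 = 18995$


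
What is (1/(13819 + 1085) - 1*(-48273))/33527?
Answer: 719460793/499686408 ≈ 1.4398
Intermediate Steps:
(1/(13819 + 1085) - 1*(-48273))/33527 = (1/14904 + 48273)*(1/33527) = (719460793/14904)*(1/33527) = 719460793/499686408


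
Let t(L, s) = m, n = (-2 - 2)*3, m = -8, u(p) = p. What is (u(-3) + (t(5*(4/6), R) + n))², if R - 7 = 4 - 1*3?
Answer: 529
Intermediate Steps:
n = -12 (n = -4*3 = -12)
R = 8 (R = 7 + (4 - 1*3) = 7 + (4 - 3) = 7 + 1 = 8)
t(L, s) = -8
(u(-3) + (t(5*(4/6), R) + n))² = (-3 + (-8 - 12))² = (-3 - 20)² = (-23)² = 529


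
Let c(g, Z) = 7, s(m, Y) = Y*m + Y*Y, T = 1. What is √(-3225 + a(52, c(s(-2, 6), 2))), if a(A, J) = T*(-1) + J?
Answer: I*√3219 ≈ 56.736*I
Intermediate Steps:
s(m, Y) = Y² + Y*m (s(m, Y) = Y*m + Y² = Y² + Y*m)
a(A, J) = -1 + J (a(A, J) = 1*(-1) + J = -1 + J)
√(-3225 + a(52, c(s(-2, 6), 2))) = √(-3225 + (-1 + 7)) = √(-3225 + 6) = √(-3219) = I*√3219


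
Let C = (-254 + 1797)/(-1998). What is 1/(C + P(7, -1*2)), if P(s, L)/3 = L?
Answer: -1998/13531 ≈ -0.14766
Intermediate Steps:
P(s, L) = 3*L
C = -1543/1998 (C = 1543*(-1/1998) = -1543/1998 ≈ -0.77227)
1/(C + P(7, -1*2)) = 1/(-1543/1998 + 3*(-1*2)) = 1/(-1543/1998 + 3*(-2)) = 1/(-1543/1998 - 6) = 1/(-13531/1998) = -1998/13531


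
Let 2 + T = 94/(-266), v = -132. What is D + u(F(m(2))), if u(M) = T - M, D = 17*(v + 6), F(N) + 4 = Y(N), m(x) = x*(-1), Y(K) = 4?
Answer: -285199/133 ≈ -2144.4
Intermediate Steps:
m(x) = -x
T = -313/133 (T = -2 + 94/(-266) = -2 + 94*(-1/266) = -2 - 47/133 = -313/133 ≈ -2.3534)
F(N) = 0 (F(N) = -4 + 4 = 0)
D = -2142 (D = 17*(-132 + 6) = 17*(-126) = -2142)
u(M) = -313/133 - M
D + u(F(m(2))) = -2142 + (-313/133 - 1*0) = -2142 + (-313/133 + 0) = -2142 - 313/133 = -285199/133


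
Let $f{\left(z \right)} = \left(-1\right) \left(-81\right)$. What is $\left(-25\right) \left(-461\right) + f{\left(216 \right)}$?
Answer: $11606$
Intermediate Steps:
$f{\left(z \right)} = 81$
$\left(-25\right) \left(-461\right) + f{\left(216 \right)} = \left(-25\right) \left(-461\right) + 81 = 11525 + 81 = 11606$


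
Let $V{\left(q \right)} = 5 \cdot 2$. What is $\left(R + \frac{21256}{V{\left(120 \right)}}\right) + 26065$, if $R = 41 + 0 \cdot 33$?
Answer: $\frac{141158}{5} \approx 28232.0$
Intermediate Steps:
$V{\left(q \right)} = 10$
$R = 41$ ($R = 41 + 0 = 41$)
$\left(R + \frac{21256}{V{\left(120 \right)}}\right) + 26065 = \left(41 + \frac{21256}{10}\right) + 26065 = \left(41 + 21256 \cdot \frac{1}{10}\right) + 26065 = \left(41 + \frac{10628}{5}\right) + 26065 = \frac{10833}{5} + 26065 = \frac{141158}{5}$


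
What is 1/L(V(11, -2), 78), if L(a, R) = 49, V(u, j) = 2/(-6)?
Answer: 1/49 ≈ 0.020408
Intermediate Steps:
V(u, j) = -⅓ (V(u, j) = 2*(-⅙) = -⅓)
1/L(V(11, -2), 78) = 1/49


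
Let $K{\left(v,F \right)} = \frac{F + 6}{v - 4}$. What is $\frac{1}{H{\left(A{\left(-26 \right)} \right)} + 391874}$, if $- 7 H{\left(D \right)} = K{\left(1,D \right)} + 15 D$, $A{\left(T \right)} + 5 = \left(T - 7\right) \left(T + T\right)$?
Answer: $\frac{3}{1164868} \approx 2.5754 \cdot 10^{-6}$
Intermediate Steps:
$A{\left(T \right)} = -5 + 2 T \left(-7 + T\right)$ ($A{\left(T \right)} = -5 + \left(T - 7\right) \left(T + T\right) = -5 + \left(-7 + T\right) 2 T = -5 + 2 T \left(-7 + T\right)$)
$K{\left(v,F \right)} = \frac{6 + F}{-4 + v}$
$H{\left(D \right)} = \frac{2}{7} - \frac{44 D}{21}$ ($H{\left(D \right)} = - \frac{\frac{6 + D}{-4 + 1} + 15 D}{7} = - \frac{\frac{6 + D}{-3} + 15 D}{7} = - \frac{- \frac{6 + D}{3} + 15 D}{7} = - \frac{\left(-2 - \frac{D}{3}\right) + 15 D}{7} = - \frac{-2 + \frac{44 D}{3}}{7} = \frac{2}{7} - \frac{44 D}{21}$)
$\frac{1}{H{\left(A{\left(-26 \right)} \right)} + 391874} = \frac{1}{\left(\frac{2}{7} - \frac{44 \left(-5 - -364 + 2 \left(-26\right)^{2}\right)}{21}\right) + 391874} = \frac{1}{\left(\frac{2}{7} - \frac{44 \left(-5 + 364 + 2 \cdot 676\right)}{21}\right) + 391874} = \frac{1}{\left(\frac{2}{7} - \frac{44 \left(-5 + 364 + 1352\right)}{21}\right) + 391874} = \frac{1}{\left(\frac{2}{7} - \frac{75284}{21}\right) + 391874} = \frac{1}{- \frac{10754}{3} + 391874} = \frac{1}{\frac{1164868}{3}} = \frac{3}{1164868}$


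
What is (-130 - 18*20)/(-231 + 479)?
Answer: -245/124 ≈ -1.9758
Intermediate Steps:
(-130 - 18*20)/(-231 + 479) = (-130 - 360)/248 = -490*1/248 = -245/124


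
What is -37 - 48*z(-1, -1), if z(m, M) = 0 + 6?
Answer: -325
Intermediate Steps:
z(m, M) = 6
-37 - 48*z(-1, -1) = -37 - 48*6 = -37 - 288 = -325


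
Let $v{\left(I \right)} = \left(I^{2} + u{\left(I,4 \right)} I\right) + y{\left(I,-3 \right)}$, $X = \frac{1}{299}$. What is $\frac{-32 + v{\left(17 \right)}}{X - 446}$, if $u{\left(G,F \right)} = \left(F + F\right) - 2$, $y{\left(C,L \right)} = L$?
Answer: $- \frac{106444}{133353} \approx -0.79821$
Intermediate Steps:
$X = \frac{1}{299} \approx 0.0033445$
$u{\left(G,F \right)} = -2 + 2 F$ ($u{\left(G,F \right)} = 2 F - 2 = -2 + 2 F$)
$v{\left(I \right)} = -3 + I^{2} + 6 I$ ($v{\left(I \right)} = \left(I^{2} + \left(-2 + 2 \cdot 4\right) I\right) - 3 = \left(I^{2} + \left(-2 + 8\right) I\right) - 3 = \left(I^{2} + 6 I\right) - 3 = -3 + I^{2} + 6 I$)
$\frac{-32 + v{\left(17 \right)}}{X - 446} = \frac{-32 + \left(-3 + 17^{2} + 6 \cdot 17\right)}{\frac{1}{299} - 446} = \frac{-32 + \left(-3 + 289 + 102\right)}{- \frac{133353}{299}} = \left(-32 + 388\right) \left(- \frac{299}{133353}\right) = 356 \left(- \frac{299}{133353}\right) = - \frac{106444}{133353}$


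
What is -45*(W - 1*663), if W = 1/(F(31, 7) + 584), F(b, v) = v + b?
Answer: 18557325/622 ≈ 29835.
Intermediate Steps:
F(b, v) = b + v
W = 1/622 (W = 1/((31 + 7) + 584) = 1/(38 + 584) = 1/622 ≈ 0.0016077)
-45*(W - 1*663) = -45*(1/622 - 1*663) = -45*(1/622 - 663) = -45*(-412385/622) = 18557325/622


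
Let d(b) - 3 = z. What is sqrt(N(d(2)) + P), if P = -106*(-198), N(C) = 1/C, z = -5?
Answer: 5*sqrt(3358)/2 ≈ 144.87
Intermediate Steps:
d(b) = -2 (d(b) = 3 - 5 = -2)
P = 20988
sqrt(N(d(2)) + P) = sqrt(1/(-2) + 20988) = sqrt(-1/2 + 20988) = sqrt(41975/2) = 5*sqrt(3358)/2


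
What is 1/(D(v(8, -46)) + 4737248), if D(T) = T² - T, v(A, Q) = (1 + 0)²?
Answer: 1/4737248 ≈ 2.1109e-7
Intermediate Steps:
v(A, Q) = 1 (v(A, Q) = 1² = 1)
1/(D(v(8, -46)) + 4737248) = 1/(1*(-1 + 1) + 4737248) = 1/(1*0 + 4737248) = 1/(0 + 4737248) = 1/4737248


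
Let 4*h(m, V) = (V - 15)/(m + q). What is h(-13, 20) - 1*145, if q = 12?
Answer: -585/4 ≈ -146.25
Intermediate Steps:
h(m, V) = (-15 + V)/(4*(12 + m)) (h(m, V) = ((V - 15)/(m + 12))/4 = ((-15 + V)/(12 + m))/4 = (-15 + V)/(4*(12 + m)))
h(-13, 20) - 1*145 = (-15 + 20)/(4*(12 - 13)) - 1*145 = (¼)*5/(-1) - 145 = (¼)*(-1)*5 - 145 = -5/4 - 145 = -585/4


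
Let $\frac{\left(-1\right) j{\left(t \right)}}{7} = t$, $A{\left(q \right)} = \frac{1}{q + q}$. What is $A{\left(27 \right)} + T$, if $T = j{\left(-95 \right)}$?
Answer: $\frac{35911}{54} \approx 665.02$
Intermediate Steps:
$A{\left(q \right)} = \frac{1}{2 q}$
$j{\left(t \right)} = - 7 t$
$T = 665$ ($T = \left(-7\right) \left(-95\right) = 665$)
$A{\left(27 \right)} + T = \frac{1}{2 \cdot 27} + 665 = \frac{1}{2} \cdot \frac{1}{27} + 665 = \frac{1}{54} + 665 = \frac{35911}{54}$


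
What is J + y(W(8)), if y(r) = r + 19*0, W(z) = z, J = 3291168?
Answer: 3291176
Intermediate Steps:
y(r) = r (y(r) = r + 0 = r)
J + y(W(8)) = 3291168 + 8 = 3291176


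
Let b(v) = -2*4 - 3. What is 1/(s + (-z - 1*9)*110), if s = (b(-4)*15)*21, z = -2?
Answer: -1/4235 ≈ -0.00023613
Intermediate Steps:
b(v) = -11 (b(v) = -8 - 3 = -11)
s = -3465 (s = -11*15*21 = -165*21 = -3465)
1/(s + (-z - 1*9)*110) = 1/(-3465 + (-1*(-2) - 1*9)*110) = 1/(-3465 + (2 - 9)*110) = 1/(-3465 - 7*110) = 1/(-3465 - 770) = 1/(-4235) = -1/4235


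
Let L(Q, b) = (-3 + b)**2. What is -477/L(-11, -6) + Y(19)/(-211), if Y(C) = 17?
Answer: -11336/1899 ≈ -5.9695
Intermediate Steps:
-477/L(-11, -6) + Y(19)/(-211) = -477/(-3 - 6)**2 + 17/(-211) = -477/((-9)**2) + 17*(-1/211) = -477/81 - 17/211 = -477*1/81 - 17/211 = -53/9 - 17/211 = -11336/1899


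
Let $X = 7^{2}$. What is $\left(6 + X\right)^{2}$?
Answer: $3025$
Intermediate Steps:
$X = 49$
$\left(6 + X\right)^{2} = \left(6 + 49\right)^{2} = 55^{2} = 3025$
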